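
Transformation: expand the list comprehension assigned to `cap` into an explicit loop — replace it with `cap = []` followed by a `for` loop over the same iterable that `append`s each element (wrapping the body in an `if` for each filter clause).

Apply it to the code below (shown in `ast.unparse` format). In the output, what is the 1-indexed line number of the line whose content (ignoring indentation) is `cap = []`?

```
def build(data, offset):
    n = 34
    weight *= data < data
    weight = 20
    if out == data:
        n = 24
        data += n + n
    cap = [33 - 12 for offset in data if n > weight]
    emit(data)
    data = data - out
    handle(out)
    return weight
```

Transformed code:
def build(data, offset):
    n = 34
    weight *= data < data
    weight = 20
    if out == data:
        n = 24
        data += n + n
    cap = []
    for offset in data:
        if n > weight:
            cap.append(33 - 12)
    emit(data)
    data = data - out
    handle(out)
    return weight

8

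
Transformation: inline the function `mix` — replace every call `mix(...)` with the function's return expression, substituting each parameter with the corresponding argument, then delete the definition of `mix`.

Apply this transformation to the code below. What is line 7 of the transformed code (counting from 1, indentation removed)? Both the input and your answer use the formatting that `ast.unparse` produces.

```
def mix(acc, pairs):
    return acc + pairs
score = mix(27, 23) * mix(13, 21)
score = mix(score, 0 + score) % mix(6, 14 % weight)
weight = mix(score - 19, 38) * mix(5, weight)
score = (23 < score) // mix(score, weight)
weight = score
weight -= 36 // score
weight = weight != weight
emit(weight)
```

Transformed code:
score = (27 + 23) * (13 + 21)
score = (score + (0 + score)) % (6 + 14 % weight)
weight = (score - 19 + 38) * (5 + weight)
score = (23 < score) // (score + weight)
weight = score
weight -= 36 // score
weight = weight != weight
emit(weight)

weight = weight != weight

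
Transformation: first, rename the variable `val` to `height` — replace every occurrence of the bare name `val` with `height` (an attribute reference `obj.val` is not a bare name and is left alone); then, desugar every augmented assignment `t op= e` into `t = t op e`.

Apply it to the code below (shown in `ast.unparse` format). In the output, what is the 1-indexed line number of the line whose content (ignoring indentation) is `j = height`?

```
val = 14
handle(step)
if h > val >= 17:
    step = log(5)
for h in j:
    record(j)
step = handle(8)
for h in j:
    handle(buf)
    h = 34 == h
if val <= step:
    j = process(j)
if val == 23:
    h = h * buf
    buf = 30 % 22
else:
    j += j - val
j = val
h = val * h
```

18

Transformed code:
height = 14
handle(step)
if h > height >= 17:
    step = log(5)
for h in j:
    record(j)
step = handle(8)
for h in j:
    handle(buf)
    h = 34 == h
if height <= step:
    j = process(j)
if height == 23:
    h = h * buf
    buf = 30 % 22
else:
    j = j + (j - height)
j = height
h = height * h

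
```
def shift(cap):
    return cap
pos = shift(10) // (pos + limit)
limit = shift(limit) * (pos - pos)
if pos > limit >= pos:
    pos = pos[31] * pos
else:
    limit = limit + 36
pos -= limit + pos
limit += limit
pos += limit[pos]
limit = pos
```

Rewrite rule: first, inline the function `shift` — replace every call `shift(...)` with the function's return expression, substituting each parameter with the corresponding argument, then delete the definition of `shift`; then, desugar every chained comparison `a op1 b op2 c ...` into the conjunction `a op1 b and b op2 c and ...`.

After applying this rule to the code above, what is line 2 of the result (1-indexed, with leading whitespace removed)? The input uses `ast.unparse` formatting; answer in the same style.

Transformed code:
pos = 10 // (pos + limit)
limit = limit * (pos - pos)
if pos > limit and limit >= pos:
    pos = pos[31] * pos
else:
    limit = limit + 36
pos -= limit + pos
limit += limit
pos += limit[pos]
limit = pos

limit = limit * (pos - pos)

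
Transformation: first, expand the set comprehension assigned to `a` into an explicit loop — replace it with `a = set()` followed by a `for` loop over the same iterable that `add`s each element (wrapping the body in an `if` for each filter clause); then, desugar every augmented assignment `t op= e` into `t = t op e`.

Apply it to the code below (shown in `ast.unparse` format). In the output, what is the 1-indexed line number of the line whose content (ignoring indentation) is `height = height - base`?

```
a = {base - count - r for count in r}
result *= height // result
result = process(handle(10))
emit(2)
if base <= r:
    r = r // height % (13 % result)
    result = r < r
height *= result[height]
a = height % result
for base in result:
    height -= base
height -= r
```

Transformed code:
a = set()
for count in r:
    a.add(base - count - r)
result = result * (height // result)
result = process(handle(10))
emit(2)
if base <= r:
    r = r // height % (13 % result)
    result = r < r
height = height * result[height]
a = height % result
for base in result:
    height = height - base
height = height - r

13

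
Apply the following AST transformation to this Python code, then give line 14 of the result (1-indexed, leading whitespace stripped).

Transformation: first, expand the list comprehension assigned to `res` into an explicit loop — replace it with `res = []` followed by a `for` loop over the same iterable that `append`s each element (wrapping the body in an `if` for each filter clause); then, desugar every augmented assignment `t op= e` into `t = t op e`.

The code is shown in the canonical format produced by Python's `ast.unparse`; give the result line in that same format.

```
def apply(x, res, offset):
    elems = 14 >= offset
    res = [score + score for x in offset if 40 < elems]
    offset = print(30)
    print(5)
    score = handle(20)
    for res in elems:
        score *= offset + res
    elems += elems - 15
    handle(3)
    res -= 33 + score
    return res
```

Transformed code:
def apply(x, res, offset):
    elems = 14 >= offset
    res = []
    for x in offset:
        if 40 < elems:
            res.append(score + score)
    offset = print(30)
    print(5)
    score = handle(20)
    for res in elems:
        score = score * (offset + res)
    elems = elems + (elems - 15)
    handle(3)
    res = res - (33 + score)
    return res

res = res - (33 + score)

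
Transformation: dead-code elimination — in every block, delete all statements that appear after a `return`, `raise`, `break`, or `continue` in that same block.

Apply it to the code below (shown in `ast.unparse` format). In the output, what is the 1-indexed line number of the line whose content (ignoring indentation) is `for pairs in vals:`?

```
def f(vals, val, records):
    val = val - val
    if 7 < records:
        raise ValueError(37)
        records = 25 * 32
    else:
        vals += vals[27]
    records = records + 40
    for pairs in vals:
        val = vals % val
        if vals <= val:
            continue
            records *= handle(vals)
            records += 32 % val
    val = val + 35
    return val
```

Transformed code:
def f(vals, val, records):
    val = val - val
    if 7 < records:
        raise ValueError(37)
    else:
        vals += vals[27]
    records = records + 40
    for pairs in vals:
        val = vals % val
        if vals <= val:
            continue
    val = val + 35
    return val

8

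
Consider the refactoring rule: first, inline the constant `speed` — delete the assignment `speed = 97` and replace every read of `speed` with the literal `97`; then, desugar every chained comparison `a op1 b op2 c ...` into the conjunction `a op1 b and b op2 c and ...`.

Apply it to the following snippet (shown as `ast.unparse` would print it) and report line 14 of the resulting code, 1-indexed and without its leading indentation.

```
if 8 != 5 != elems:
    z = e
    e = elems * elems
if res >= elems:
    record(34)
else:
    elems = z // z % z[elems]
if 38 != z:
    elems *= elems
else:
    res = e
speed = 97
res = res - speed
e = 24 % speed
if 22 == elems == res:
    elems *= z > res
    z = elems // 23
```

Transformed code:
if 8 != 5 and 5 != elems:
    z = e
    e = elems * elems
if res >= elems:
    record(34)
else:
    elems = z // z % z[elems]
if 38 != z:
    elems *= elems
else:
    res = e
res = res - 97
e = 24 % 97
if 22 == elems and elems == res:
    elems *= z > res
    z = elems // 23

if 22 == elems and elems == res:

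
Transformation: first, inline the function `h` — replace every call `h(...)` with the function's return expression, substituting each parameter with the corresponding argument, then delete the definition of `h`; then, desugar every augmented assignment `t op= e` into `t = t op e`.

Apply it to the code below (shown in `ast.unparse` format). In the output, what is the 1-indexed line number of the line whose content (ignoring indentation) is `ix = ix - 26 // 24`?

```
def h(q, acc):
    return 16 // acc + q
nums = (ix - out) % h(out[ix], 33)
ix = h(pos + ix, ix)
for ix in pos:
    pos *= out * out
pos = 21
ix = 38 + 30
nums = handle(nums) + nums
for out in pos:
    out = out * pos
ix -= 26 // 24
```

10

Transformed code:
nums = (ix - out) % (16 // 33 + out[ix])
ix = 16 // ix + (pos + ix)
for ix in pos:
    pos = pos * (out * out)
pos = 21
ix = 38 + 30
nums = handle(nums) + nums
for out in pos:
    out = out * pos
ix = ix - 26 // 24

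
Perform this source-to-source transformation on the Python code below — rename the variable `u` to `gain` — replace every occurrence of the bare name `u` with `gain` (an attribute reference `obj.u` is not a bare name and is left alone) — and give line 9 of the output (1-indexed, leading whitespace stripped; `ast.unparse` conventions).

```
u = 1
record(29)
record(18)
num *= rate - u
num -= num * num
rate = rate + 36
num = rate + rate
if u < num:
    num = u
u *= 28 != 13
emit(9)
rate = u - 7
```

num = gain

Transformed code:
gain = 1
record(29)
record(18)
num *= rate - gain
num -= num * num
rate = rate + 36
num = rate + rate
if gain < num:
    num = gain
gain *= 28 != 13
emit(9)
rate = gain - 7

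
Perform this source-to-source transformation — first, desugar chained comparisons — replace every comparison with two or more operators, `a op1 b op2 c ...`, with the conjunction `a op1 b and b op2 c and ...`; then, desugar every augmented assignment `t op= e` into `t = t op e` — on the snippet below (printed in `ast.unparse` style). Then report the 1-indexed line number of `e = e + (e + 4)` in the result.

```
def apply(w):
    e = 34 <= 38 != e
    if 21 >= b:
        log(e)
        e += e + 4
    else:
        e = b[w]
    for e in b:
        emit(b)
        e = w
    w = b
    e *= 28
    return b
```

Transformed code:
def apply(w):
    e = 34 <= 38 and 38 != e
    if 21 >= b:
        log(e)
        e = e + (e + 4)
    else:
        e = b[w]
    for e in b:
        emit(b)
        e = w
    w = b
    e = e * 28
    return b

5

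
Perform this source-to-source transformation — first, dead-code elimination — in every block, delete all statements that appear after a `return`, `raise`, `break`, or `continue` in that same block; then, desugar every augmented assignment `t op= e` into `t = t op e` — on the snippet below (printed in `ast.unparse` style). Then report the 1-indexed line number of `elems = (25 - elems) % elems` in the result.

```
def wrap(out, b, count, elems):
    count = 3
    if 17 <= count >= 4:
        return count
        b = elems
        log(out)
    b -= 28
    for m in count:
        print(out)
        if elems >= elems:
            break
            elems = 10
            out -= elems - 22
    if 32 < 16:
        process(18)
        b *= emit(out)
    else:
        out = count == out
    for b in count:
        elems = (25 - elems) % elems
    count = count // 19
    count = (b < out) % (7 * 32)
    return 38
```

Transformed code:
def wrap(out, b, count, elems):
    count = 3
    if 17 <= count >= 4:
        return count
    b = b - 28
    for m in count:
        print(out)
        if elems >= elems:
            break
    if 32 < 16:
        process(18)
        b = b * emit(out)
    else:
        out = count == out
    for b in count:
        elems = (25 - elems) % elems
    count = count // 19
    count = (b < out) % (7 * 32)
    return 38

16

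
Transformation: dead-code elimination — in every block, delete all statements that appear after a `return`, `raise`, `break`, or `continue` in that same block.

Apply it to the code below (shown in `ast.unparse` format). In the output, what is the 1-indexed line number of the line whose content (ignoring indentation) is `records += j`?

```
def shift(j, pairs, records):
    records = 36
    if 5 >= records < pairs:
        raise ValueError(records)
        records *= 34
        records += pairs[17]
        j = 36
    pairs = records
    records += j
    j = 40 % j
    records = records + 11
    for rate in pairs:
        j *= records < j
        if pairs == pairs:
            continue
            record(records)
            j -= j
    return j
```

Transformed code:
def shift(j, pairs, records):
    records = 36
    if 5 >= records < pairs:
        raise ValueError(records)
    pairs = records
    records += j
    j = 40 % j
    records = records + 11
    for rate in pairs:
        j *= records < j
        if pairs == pairs:
            continue
    return j

6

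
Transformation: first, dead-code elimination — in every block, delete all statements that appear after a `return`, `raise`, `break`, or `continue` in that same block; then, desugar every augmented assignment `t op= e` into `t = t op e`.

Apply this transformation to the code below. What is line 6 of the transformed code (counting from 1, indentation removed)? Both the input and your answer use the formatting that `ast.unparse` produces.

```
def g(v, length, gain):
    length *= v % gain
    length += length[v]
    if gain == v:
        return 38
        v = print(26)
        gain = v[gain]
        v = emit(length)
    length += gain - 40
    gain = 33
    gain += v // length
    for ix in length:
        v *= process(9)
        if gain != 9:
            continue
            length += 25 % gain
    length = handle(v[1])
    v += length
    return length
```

length = length + (gain - 40)

Transformed code:
def g(v, length, gain):
    length = length * (v % gain)
    length = length + length[v]
    if gain == v:
        return 38
    length = length + (gain - 40)
    gain = 33
    gain = gain + v // length
    for ix in length:
        v = v * process(9)
        if gain != 9:
            continue
    length = handle(v[1])
    v = v + length
    return length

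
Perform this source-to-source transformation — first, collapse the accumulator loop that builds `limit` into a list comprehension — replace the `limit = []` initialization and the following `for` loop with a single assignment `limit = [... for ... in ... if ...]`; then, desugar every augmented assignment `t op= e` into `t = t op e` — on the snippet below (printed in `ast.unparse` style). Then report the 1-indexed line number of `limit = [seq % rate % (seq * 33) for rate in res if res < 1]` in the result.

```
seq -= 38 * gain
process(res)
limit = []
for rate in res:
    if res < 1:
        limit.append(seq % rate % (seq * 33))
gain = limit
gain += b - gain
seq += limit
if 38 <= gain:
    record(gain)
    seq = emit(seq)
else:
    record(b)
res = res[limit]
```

3

Transformed code:
seq = seq - 38 * gain
process(res)
limit = [seq % rate % (seq * 33) for rate in res if res < 1]
gain = limit
gain = gain + (b - gain)
seq = seq + limit
if 38 <= gain:
    record(gain)
    seq = emit(seq)
else:
    record(b)
res = res[limit]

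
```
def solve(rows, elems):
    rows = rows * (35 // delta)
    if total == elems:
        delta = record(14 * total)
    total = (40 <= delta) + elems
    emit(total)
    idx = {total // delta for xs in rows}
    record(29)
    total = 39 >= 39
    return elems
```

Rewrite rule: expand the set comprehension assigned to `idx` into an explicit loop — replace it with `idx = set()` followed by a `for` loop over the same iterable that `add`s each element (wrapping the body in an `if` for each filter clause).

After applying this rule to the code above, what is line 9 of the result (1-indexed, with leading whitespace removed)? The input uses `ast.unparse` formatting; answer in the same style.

idx.add(total // delta)

Transformed code:
def solve(rows, elems):
    rows = rows * (35 // delta)
    if total == elems:
        delta = record(14 * total)
    total = (40 <= delta) + elems
    emit(total)
    idx = set()
    for xs in rows:
        idx.add(total // delta)
    record(29)
    total = 39 >= 39
    return elems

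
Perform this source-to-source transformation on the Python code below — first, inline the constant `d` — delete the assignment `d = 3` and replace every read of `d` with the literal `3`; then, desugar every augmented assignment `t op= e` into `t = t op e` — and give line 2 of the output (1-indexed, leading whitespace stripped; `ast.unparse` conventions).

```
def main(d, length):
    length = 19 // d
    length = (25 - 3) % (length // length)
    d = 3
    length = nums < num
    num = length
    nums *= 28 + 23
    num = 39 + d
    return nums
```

length = 19 // 3

Transformed code:
def main(d, length):
    length = 19 // 3
    length = (25 - 3) % (length // length)
    length = nums < num
    num = length
    nums = nums * (28 + 23)
    num = 39 + 3
    return nums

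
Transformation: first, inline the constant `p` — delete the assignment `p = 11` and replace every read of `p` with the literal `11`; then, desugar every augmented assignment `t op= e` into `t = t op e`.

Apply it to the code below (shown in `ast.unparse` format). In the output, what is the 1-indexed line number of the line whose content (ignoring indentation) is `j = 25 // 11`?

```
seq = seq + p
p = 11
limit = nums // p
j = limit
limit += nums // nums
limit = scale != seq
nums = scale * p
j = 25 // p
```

7

Transformed code:
seq = seq + 11
limit = nums // 11
j = limit
limit = limit + nums // nums
limit = scale != seq
nums = scale * 11
j = 25 // 11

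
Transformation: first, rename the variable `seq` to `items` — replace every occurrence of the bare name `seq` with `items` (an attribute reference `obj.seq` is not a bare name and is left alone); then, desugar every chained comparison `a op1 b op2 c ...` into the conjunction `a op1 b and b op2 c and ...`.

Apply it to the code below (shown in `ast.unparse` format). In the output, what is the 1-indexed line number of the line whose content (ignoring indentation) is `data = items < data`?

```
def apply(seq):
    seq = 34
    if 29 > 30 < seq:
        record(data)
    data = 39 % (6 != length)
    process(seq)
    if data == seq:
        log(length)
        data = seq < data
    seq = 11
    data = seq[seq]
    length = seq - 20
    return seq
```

Transformed code:
def apply(items):
    items = 34
    if 29 > 30 and 30 < items:
        record(data)
    data = 39 % (6 != length)
    process(items)
    if data == items:
        log(length)
        data = items < data
    items = 11
    data = items[items]
    length = items - 20
    return items

9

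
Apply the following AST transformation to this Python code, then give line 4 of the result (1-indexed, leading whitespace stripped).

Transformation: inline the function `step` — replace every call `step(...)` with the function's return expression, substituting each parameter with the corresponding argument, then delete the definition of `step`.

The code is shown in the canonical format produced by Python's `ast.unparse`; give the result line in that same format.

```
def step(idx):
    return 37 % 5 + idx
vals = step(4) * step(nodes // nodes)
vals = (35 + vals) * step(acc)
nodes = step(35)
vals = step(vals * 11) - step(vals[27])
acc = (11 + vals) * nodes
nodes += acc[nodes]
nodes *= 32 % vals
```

vals = 37 % 5 + vals * 11 - (37 % 5 + vals[27])

Transformed code:
vals = (37 % 5 + 4) * (37 % 5 + nodes // nodes)
vals = (35 + vals) * (37 % 5 + acc)
nodes = 37 % 5 + 35
vals = 37 % 5 + vals * 11 - (37 % 5 + vals[27])
acc = (11 + vals) * nodes
nodes += acc[nodes]
nodes *= 32 % vals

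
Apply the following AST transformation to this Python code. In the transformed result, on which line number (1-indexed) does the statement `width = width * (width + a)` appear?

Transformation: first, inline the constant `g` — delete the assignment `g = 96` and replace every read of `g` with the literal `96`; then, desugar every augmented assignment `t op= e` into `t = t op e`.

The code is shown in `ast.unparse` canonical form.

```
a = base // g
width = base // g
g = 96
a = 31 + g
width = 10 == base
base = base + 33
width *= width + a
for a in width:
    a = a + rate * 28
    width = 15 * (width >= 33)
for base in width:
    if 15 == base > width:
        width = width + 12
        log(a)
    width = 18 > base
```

Transformed code:
a = base // 96
width = base // 96
a = 31 + 96
width = 10 == base
base = base + 33
width = width * (width + a)
for a in width:
    a = a + rate * 28
    width = 15 * (width >= 33)
for base in width:
    if 15 == base > width:
        width = width + 12
        log(a)
    width = 18 > base

6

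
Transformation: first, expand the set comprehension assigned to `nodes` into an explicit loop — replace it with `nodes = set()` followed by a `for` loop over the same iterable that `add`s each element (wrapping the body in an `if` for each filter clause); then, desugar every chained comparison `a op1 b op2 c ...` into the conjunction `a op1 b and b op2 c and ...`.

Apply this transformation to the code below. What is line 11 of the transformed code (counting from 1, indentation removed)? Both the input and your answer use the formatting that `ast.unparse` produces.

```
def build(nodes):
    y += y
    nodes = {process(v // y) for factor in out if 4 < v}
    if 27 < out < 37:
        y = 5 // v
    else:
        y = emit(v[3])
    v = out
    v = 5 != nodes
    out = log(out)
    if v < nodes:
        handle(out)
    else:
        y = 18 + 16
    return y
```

v = out

Transformed code:
def build(nodes):
    y += y
    nodes = set()
    for factor in out:
        if 4 < v:
            nodes.add(process(v // y))
    if 27 < out and out < 37:
        y = 5 // v
    else:
        y = emit(v[3])
    v = out
    v = 5 != nodes
    out = log(out)
    if v < nodes:
        handle(out)
    else:
        y = 18 + 16
    return y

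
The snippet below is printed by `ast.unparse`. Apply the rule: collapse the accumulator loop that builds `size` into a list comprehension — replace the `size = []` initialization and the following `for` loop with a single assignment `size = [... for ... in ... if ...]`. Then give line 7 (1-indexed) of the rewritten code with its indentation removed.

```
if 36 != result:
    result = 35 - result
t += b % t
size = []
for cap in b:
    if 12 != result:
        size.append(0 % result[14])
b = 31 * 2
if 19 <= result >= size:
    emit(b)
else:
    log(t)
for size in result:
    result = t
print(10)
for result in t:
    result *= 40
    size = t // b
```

emit(b)

Transformed code:
if 36 != result:
    result = 35 - result
t += b % t
size = [0 % result[14] for cap in b if 12 != result]
b = 31 * 2
if 19 <= result >= size:
    emit(b)
else:
    log(t)
for size in result:
    result = t
print(10)
for result in t:
    result *= 40
    size = t // b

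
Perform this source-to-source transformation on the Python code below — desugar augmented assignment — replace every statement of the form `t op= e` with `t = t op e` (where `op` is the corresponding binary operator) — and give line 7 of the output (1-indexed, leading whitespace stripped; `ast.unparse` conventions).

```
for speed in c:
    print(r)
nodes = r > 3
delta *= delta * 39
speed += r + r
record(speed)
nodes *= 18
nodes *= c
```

Transformed code:
for speed in c:
    print(r)
nodes = r > 3
delta = delta * (delta * 39)
speed = speed + (r + r)
record(speed)
nodes = nodes * 18
nodes = nodes * c

nodes = nodes * 18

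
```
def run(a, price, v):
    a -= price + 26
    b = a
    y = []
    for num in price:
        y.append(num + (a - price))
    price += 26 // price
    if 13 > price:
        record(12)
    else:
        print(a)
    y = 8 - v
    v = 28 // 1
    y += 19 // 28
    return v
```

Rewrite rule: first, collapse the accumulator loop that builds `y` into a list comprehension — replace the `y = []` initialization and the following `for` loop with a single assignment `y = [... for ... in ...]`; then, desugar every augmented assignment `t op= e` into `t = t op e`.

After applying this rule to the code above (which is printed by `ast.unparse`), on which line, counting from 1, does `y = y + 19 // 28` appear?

Transformed code:
def run(a, price, v):
    a = a - (price + 26)
    b = a
    y = [num + (a - price) for num in price]
    price = price + 26 // price
    if 13 > price:
        record(12)
    else:
        print(a)
    y = 8 - v
    v = 28 // 1
    y = y + 19 // 28
    return v

12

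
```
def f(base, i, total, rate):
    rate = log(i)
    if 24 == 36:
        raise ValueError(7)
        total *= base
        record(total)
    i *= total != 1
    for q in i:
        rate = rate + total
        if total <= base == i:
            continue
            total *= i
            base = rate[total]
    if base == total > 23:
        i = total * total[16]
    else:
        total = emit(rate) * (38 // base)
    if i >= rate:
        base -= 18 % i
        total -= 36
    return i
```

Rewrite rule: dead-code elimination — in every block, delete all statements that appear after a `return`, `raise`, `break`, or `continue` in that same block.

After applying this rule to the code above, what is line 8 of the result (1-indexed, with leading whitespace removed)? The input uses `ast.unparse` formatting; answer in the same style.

Transformed code:
def f(base, i, total, rate):
    rate = log(i)
    if 24 == 36:
        raise ValueError(7)
    i *= total != 1
    for q in i:
        rate = rate + total
        if total <= base == i:
            continue
    if base == total > 23:
        i = total * total[16]
    else:
        total = emit(rate) * (38 // base)
    if i >= rate:
        base -= 18 % i
        total -= 36
    return i

if total <= base == i:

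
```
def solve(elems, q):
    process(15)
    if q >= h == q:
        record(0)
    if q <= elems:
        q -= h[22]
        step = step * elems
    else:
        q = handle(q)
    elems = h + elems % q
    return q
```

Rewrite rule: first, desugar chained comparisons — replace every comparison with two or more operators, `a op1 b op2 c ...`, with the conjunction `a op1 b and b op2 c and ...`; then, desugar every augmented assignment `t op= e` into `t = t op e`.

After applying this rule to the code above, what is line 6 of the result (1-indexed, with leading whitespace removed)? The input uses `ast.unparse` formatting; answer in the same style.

Transformed code:
def solve(elems, q):
    process(15)
    if q >= h and h == q:
        record(0)
    if q <= elems:
        q = q - h[22]
        step = step * elems
    else:
        q = handle(q)
    elems = h + elems % q
    return q

q = q - h[22]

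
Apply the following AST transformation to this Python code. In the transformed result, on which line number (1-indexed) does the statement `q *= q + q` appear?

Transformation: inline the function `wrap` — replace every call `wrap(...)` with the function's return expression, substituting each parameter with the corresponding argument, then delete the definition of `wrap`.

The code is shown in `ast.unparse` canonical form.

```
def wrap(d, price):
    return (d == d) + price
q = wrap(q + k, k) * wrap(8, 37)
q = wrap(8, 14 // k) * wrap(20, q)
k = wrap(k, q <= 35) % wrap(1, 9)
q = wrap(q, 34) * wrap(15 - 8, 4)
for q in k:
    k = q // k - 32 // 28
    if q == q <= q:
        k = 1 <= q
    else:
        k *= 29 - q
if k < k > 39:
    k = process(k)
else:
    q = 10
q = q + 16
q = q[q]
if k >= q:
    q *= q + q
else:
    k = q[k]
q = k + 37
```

18

Transformed code:
q = ((q + k == q + k) + k) * ((8 == 8) + 37)
q = ((8 == 8) + 14 // k) * ((20 == 20) + q)
k = ((k == k) + (q <= 35)) % ((1 == 1) + 9)
q = ((q == q) + 34) * ((15 - 8 == 15 - 8) + 4)
for q in k:
    k = q // k - 32 // 28
    if q == q <= q:
        k = 1 <= q
    else:
        k *= 29 - q
if k < k > 39:
    k = process(k)
else:
    q = 10
q = q + 16
q = q[q]
if k >= q:
    q *= q + q
else:
    k = q[k]
q = k + 37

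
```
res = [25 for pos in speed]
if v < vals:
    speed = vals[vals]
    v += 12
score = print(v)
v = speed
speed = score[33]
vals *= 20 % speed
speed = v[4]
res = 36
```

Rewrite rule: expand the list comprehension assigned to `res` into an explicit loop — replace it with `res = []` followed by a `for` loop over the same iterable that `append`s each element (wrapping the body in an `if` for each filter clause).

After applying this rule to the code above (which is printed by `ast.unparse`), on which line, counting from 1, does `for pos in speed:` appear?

2

Transformed code:
res = []
for pos in speed:
    res.append(25)
if v < vals:
    speed = vals[vals]
    v += 12
score = print(v)
v = speed
speed = score[33]
vals *= 20 % speed
speed = v[4]
res = 36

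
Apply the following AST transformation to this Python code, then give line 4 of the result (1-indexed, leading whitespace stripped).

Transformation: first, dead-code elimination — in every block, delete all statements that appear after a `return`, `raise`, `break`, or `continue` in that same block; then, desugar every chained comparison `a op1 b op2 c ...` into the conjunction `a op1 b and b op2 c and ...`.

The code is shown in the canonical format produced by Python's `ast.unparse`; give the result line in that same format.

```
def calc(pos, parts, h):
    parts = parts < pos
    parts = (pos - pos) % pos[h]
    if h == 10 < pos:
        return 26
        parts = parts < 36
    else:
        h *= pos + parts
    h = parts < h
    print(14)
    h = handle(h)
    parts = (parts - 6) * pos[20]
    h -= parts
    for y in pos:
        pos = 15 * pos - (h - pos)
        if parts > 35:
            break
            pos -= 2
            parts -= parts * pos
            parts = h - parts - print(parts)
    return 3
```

Transformed code:
def calc(pos, parts, h):
    parts = parts < pos
    parts = (pos - pos) % pos[h]
    if h == 10 and 10 < pos:
        return 26
    else:
        h *= pos + parts
    h = parts < h
    print(14)
    h = handle(h)
    parts = (parts - 6) * pos[20]
    h -= parts
    for y in pos:
        pos = 15 * pos - (h - pos)
        if parts > 35:
            break
    return 3

if h == 10 and 10 < pos:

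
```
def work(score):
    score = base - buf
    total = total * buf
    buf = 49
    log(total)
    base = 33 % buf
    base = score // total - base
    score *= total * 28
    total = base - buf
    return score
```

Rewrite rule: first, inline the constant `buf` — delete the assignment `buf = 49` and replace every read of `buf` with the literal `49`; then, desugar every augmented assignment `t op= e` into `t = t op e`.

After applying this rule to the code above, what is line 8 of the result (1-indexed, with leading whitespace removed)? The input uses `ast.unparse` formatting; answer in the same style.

total = base - 49

Transformed code:
def work(score):
    score = base - 49
    total = total * 49
    log(total)
    base = 33 % 49
    base = score // total - base
    score = score * (total * 28)
    total = base - 49
    return score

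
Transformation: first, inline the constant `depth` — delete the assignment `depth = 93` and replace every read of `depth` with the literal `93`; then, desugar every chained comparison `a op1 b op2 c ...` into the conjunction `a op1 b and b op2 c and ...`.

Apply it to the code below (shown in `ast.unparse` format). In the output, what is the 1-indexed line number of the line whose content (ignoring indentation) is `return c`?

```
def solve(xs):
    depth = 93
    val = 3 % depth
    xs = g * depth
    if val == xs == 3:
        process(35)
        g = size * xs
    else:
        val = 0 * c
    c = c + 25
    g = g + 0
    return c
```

Transformed code:
def solve(xs):
    val = 3 % 93
    xs = g * 93
    if val == xs and xs == 3:
        process(35)
        g = size * xs
    else:
        val = 0 * c
    c = c + 25
    g = g + 0
    return c

11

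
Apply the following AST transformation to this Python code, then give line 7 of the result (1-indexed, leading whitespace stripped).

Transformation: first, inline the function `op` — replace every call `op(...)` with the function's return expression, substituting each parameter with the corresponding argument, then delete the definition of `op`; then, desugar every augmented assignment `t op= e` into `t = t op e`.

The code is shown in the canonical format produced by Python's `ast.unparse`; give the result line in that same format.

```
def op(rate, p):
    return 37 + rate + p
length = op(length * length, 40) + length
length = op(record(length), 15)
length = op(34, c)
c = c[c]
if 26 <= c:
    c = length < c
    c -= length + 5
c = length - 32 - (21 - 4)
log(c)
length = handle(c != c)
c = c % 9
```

c = c - (length + 5)

Transformed code:
length = 37 + length * length + 40 + length
length = 37 + record(length) + 15
length = 37 + 34 + c
c = c[c]
if 26 <= c:
    c = length < c
    c = c - (length + 5)
c = length - 32 - (21 - 4)
log(c)
length = handle(c != c)
c = c % 9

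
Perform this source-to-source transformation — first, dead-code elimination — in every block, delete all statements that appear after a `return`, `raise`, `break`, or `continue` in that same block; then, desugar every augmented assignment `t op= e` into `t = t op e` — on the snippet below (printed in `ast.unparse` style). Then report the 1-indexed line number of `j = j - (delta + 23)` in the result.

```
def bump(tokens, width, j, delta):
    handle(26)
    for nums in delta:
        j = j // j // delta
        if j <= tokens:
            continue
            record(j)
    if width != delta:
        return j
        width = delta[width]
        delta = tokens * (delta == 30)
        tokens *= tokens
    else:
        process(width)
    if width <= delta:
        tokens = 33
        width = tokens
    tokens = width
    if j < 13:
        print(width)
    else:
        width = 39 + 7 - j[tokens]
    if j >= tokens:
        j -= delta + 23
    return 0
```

Transformed code:
def bump(tokens, width, j, delta):
    handle(26)
    for nums in delta:
        j = j // j // delta
        if j <= tokens:
            continue
    if width != delta:
        return j
    else:
        process(width)
    if width <= delta:
        tokens = 33
        width = tokens
    tokens = width
    if j < 13:
        print(width)
    else:
        width = 39 + 7 - j[tokens]
    if j >= tokens:
        j = j - (delta + 23)
    return 0

20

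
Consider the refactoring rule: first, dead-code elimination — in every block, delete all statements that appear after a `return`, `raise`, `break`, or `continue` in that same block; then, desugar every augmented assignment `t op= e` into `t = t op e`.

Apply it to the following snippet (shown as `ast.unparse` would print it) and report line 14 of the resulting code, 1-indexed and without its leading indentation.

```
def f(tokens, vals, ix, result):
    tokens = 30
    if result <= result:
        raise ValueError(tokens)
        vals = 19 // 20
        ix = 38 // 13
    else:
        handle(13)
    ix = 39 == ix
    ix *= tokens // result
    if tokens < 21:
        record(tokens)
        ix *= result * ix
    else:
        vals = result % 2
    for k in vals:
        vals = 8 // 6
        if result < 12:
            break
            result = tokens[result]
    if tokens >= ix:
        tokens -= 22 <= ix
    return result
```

Transformed code:
def f(tokens, vals, ix, result):
    tokens = 30
    if result <= result:
        raise ValueError(tokens)
    else:
        handle(13)
    ix = 39 == ix
    ix = ix * (tokens // result)
    if tokens < 21:
        record(tokens)
        ix = ix * (result * ix)
    else:
        vals = result % 2
    for k in vals:
        vals = 8 // 6
        if result < 12:
            break
    if tokens >= ix:
        tokens = tokens - (22 <= ix)
    return result

for k in vals:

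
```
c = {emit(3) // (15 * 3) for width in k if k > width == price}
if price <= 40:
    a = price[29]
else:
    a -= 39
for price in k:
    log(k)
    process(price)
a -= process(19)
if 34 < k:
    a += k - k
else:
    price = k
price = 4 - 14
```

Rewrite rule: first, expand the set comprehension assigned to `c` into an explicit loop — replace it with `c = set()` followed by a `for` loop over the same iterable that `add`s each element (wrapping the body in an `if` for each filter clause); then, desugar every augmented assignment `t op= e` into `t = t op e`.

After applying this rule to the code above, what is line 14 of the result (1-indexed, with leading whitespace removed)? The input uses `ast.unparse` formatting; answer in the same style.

a = a + (k - k)

Transformed code:
c = set()
for width in k:
    if k > width == price:
        c.add(emit(3) // (15 * 3))
if price <= 40:
    a = price[29]
else:
    a = a - 39
for price in k:
    log(k)
    process(price)
a = a - process(19)
if 34 < k:
    a = a + (k - k)
else:
    price = k
price = 4 - 14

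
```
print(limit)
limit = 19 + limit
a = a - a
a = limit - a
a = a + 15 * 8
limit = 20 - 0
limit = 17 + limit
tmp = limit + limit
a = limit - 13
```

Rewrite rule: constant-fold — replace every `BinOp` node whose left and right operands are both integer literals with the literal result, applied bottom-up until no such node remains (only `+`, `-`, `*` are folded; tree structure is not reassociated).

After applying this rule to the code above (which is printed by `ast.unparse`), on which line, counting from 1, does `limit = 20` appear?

6

Transformed code:
print(limit)
limit = 19 + limit
a = a - a
a = limit - a
a = a + 120
limit = 20
limit = 17 + limit
tmp = limit + limit
a = limit - 13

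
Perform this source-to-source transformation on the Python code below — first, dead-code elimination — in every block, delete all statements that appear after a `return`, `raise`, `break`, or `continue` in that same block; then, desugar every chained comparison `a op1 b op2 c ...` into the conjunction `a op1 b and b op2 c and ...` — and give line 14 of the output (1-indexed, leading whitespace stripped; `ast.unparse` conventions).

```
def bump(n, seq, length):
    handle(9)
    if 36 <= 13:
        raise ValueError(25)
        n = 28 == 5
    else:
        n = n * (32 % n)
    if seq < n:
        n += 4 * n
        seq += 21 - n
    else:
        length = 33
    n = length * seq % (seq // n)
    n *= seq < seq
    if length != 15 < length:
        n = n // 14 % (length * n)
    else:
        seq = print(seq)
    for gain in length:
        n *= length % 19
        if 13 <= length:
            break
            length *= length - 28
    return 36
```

Transformed code:
def bump(n, seq, length):
    handle(9)
    if 36 <= 13:
        raise ValueError(25)
    else:
        n = n * (32 % n)
    if seq < n:
        n += 4 * n
        seq += 21 - n
    else:
        length = 33
    n = length * seq % (seq // n)
    n *= seq < seq
    if length != 15 and 15 < length:
        n = n // 14 % (length * n)
    else:
        seq = print(seq)
    for gain in length:
        n *= length % 19
        if 13 <= length:
            break
    return 36

if length != 15 and 15 < length:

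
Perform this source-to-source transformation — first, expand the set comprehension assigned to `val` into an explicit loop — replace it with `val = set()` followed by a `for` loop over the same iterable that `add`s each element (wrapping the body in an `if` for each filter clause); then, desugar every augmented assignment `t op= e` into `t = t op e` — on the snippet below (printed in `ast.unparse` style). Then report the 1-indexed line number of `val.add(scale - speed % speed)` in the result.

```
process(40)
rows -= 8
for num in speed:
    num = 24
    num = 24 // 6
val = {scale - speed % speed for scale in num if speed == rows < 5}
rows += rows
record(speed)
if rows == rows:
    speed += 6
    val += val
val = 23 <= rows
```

9

Transformed code:
process(40)
rows = rows - 8
for num in speed:
    num = 24
    num = 24 // 6
val = set()
for scale in num:
    if speed == rows < 5:
        val.add(scale - speed % speed)
rows = rows + rows
record(speed)
if rows == rows:
    speed = speed + 6
    val = val + val
val = 23 <= rows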